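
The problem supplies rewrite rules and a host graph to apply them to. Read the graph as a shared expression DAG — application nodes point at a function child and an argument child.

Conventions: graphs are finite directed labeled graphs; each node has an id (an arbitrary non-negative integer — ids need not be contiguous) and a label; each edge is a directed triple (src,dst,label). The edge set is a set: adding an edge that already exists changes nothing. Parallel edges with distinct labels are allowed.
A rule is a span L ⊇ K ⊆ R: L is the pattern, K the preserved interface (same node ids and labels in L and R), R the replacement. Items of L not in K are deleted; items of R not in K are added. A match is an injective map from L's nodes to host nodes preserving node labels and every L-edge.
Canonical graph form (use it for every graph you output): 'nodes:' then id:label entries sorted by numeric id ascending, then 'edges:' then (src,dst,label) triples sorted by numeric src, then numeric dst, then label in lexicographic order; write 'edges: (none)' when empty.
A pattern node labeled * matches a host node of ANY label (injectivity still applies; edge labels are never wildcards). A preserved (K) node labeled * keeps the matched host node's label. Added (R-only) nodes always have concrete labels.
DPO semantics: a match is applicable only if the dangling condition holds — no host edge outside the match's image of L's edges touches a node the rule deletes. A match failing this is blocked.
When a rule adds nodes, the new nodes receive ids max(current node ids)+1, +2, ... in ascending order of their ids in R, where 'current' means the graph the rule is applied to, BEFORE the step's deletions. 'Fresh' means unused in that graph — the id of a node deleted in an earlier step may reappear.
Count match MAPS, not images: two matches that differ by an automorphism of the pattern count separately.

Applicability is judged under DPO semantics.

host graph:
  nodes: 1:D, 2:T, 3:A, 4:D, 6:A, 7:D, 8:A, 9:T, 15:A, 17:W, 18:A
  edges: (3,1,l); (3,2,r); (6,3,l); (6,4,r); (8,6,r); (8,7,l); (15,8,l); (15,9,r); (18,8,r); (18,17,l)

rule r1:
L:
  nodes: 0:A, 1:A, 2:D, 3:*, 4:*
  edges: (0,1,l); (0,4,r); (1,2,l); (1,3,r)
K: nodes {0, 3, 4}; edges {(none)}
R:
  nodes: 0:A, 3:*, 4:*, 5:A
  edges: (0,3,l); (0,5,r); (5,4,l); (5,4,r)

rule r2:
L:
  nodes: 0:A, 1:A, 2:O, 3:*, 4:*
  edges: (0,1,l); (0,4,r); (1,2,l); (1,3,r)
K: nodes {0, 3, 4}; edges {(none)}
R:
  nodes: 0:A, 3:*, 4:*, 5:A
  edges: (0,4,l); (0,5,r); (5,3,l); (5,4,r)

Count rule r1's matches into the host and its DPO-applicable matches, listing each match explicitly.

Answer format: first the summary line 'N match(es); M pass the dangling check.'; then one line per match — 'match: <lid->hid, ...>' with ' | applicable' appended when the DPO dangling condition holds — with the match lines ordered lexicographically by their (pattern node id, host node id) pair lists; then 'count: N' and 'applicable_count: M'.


2 match(es); 1 pass the dangling check.
match: 0->6, 1->3, 2->1, 3->2, 4->4 | applicable
match: 0->15, 1->8, 2->7, 3->6, 4->9
count: 2
applicable_count: 1


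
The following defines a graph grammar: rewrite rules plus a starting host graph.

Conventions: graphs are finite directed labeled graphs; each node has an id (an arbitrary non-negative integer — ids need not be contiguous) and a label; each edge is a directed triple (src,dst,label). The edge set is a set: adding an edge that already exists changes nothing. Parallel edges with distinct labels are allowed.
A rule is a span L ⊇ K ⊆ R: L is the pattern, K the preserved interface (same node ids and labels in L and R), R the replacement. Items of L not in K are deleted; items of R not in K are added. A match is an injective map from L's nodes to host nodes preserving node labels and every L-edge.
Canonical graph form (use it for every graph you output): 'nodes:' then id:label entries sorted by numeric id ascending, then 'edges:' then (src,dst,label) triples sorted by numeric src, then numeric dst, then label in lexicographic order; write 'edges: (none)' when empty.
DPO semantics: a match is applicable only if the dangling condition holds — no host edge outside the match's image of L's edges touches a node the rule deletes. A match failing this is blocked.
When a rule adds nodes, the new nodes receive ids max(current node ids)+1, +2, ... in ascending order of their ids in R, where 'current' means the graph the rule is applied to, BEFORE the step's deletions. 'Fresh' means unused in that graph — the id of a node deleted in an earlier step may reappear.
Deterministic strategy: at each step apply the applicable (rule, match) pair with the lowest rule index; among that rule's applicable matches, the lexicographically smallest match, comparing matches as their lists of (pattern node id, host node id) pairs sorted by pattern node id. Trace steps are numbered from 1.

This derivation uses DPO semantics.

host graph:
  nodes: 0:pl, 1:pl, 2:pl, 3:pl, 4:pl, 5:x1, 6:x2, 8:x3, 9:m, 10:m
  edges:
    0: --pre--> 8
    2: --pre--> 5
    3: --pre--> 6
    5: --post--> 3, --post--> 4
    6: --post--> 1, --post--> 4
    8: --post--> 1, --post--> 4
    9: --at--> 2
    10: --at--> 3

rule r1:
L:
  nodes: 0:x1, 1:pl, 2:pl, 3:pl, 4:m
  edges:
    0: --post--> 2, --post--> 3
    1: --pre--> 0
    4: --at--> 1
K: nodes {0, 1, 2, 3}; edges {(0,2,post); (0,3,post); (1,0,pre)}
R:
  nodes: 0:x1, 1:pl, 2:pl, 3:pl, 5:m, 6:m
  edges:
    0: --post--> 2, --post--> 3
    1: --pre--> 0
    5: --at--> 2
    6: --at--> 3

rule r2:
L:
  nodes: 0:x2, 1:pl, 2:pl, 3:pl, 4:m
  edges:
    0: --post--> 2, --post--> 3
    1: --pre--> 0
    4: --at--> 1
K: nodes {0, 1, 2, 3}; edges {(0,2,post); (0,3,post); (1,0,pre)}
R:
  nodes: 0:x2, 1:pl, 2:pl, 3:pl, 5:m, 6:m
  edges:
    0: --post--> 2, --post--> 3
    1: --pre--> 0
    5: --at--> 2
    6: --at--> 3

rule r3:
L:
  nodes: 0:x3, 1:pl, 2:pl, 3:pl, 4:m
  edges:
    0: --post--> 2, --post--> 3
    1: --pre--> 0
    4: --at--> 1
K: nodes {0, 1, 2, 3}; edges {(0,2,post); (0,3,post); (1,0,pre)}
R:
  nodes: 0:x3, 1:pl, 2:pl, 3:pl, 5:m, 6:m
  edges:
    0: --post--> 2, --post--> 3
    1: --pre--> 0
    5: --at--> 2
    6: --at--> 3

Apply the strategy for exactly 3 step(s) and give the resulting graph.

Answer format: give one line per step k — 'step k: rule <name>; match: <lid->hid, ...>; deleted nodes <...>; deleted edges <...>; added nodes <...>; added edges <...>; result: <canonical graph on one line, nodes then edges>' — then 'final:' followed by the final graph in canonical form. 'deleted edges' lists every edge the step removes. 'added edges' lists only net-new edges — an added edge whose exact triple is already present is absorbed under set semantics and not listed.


step 1: rule r1; match: 0->5, 1->2, 2->3, 3->4, 4->9; deleted nodes 9; deleted edges (9,2,at); added nodes 11, 12; added edges (11,3,at); (12,4,at); result: nodes: 0:pl, 1:pl, 2:pl, 3:pl, 4:pl, 5:x1, 6:x2, 8:x3, 10:m, 11:m, 12:m edges: (0,8,pre); (2,5,pre); (3,6,pre); (5,3,post); (5,4,post); (6,1,post); (6,4,post); (8,1,post); (8,4,post); (10,3,at); (11,3,at); (12,4,at)
step 2: rule r2; match: 0->6, 1->3, 2->1, 3->4, 4->10; deleted nodes 10; deleted edges (10,3,at); added nodes 13, 14; added edges (13,1,at); (14,4,at); result: nodes: 0:pl, 1:pl, 2:pl, 3:pl, 4:pl, 5:x1, 6:x2, 8:x3, 11:m, 12:m, 13:m, 14:m edges: (0,8,pre); (2,5,pre); (3,6,pre); (5,3,post); (5,4,post); (6,1,post); (6,4,post); (8,1,post); (8,4,post); (11,3,at); (12,4,at); (13,1,at); (14,4,at)
step 3: rule r2; match: 0->6, 1->3, 2->1, 3->4, 4->11; deleted nodes 11; deleted edges (11,3,at); added nodes 15, 16; added edges (15,1,at); (16,4,at); result: nodes: 0:pl, 1:pl, 2:pl, 3:pl, 4:pl, 5:x1, 6:x2, 8:x3, 12:m, 13:m, 14:m, 15:m, 16:m edges: (0,8,pre); (2,5,pre); (3,6,pre); (5,3,post); (5,4,post); (6,1,post); (6,4,post); (8,1,post); (8,4,post); (12,4,at); (13,1,at); (14,4,at); (15,1,at); (16,4,at)
final:
nodes: 0:pl, 1:pl, 2:pl, 3:pl, 4:pl, 5:x1, 6:x2, 8:x3, 12:m, 13:m, 14:m, 15:m, 16:m
edges: (0,8,pre); (2,5,pre); (3,6,pre); (5,3,post); (5,4,post); (6,1,post); (6,4,post); (8,1,post); (8,4,post); (12,4,at); (13,1,at); (14,4,at); (15,1,at); (16,4,at)


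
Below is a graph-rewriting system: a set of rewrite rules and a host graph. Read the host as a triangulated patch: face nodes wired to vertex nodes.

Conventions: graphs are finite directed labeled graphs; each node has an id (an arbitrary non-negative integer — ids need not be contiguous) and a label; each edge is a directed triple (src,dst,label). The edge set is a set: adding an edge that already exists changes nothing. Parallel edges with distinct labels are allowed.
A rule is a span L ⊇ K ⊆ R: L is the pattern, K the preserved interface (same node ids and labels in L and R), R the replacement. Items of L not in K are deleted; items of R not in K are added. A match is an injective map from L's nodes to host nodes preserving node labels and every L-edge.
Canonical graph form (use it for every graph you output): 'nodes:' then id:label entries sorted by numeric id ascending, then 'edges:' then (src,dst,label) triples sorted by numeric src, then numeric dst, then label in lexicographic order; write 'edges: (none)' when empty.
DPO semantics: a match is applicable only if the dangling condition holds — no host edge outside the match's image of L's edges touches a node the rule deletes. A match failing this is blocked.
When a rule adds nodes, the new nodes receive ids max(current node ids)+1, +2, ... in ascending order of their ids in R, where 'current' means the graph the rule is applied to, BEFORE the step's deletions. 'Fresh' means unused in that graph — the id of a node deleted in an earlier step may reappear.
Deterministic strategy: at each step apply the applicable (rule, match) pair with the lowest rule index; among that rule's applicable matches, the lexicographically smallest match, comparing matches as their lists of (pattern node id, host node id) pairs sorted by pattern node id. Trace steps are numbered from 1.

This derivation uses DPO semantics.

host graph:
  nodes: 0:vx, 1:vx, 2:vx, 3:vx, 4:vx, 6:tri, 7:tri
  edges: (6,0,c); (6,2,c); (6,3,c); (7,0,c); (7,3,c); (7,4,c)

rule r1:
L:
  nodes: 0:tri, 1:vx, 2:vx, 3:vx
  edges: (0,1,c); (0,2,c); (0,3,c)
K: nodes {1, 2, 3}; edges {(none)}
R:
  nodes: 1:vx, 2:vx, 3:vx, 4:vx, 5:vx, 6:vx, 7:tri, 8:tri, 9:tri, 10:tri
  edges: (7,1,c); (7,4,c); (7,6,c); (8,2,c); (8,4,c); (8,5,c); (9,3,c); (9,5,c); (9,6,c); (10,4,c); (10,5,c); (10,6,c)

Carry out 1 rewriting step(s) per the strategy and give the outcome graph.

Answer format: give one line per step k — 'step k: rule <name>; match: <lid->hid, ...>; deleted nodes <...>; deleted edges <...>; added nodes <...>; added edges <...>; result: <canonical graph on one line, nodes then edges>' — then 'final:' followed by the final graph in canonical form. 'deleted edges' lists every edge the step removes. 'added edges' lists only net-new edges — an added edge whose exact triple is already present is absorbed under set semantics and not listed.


step 1: rule r1; match: 0->6, 1->0, 2->2, 3->3; deleted nodes 6; deleted edges (6,0,c); (6,2,c); (6,3,c); added nodes 8, 9, 10, 11, 12, 13, 14; added edges (11,0,c); (11,8,c); (11,10,c); (12,2,c); (12,8,c); (12,9,c); (13,3,c); (13,9,c); (13,10,c); (14,8,c); (14,9,c); (14,10,c); result: nodes: 0:vx, 1:vx, 2:vx, 3:vx, 4:vx, 7:tri, 8:vx, 9:vx, 10:vx, 11:tri, 12:tri, 13:tri, 14:tri edges: (7,0,c); (7,3,c); (7,4,c); (11,0,c); (11,8,c); (11,10,c); (12,2,c); (12,8,c); (12,9,c); (13,3,c); (13,9,c); (13,10,c); (14,8,c); (14,9,c); (14,10,c)
final:
nodes: 0:vx, 1:vx, 2:vx, 3:vx, 4:vx, 7:tri, 8:vx, 9:vx, 10:vx, 11:tri, 12:tri, 13:tri, 14:tri
edges: (7,0,c); (7,3,c); (7,4,c); (11,0,c); (11,8,c); (11,10,c); (12,2,c); (12,8,c); (12,9,c); (13,3,c); (13,9,c); (13,10,c); (14,8,c); (14,9,c); (14,10,c)


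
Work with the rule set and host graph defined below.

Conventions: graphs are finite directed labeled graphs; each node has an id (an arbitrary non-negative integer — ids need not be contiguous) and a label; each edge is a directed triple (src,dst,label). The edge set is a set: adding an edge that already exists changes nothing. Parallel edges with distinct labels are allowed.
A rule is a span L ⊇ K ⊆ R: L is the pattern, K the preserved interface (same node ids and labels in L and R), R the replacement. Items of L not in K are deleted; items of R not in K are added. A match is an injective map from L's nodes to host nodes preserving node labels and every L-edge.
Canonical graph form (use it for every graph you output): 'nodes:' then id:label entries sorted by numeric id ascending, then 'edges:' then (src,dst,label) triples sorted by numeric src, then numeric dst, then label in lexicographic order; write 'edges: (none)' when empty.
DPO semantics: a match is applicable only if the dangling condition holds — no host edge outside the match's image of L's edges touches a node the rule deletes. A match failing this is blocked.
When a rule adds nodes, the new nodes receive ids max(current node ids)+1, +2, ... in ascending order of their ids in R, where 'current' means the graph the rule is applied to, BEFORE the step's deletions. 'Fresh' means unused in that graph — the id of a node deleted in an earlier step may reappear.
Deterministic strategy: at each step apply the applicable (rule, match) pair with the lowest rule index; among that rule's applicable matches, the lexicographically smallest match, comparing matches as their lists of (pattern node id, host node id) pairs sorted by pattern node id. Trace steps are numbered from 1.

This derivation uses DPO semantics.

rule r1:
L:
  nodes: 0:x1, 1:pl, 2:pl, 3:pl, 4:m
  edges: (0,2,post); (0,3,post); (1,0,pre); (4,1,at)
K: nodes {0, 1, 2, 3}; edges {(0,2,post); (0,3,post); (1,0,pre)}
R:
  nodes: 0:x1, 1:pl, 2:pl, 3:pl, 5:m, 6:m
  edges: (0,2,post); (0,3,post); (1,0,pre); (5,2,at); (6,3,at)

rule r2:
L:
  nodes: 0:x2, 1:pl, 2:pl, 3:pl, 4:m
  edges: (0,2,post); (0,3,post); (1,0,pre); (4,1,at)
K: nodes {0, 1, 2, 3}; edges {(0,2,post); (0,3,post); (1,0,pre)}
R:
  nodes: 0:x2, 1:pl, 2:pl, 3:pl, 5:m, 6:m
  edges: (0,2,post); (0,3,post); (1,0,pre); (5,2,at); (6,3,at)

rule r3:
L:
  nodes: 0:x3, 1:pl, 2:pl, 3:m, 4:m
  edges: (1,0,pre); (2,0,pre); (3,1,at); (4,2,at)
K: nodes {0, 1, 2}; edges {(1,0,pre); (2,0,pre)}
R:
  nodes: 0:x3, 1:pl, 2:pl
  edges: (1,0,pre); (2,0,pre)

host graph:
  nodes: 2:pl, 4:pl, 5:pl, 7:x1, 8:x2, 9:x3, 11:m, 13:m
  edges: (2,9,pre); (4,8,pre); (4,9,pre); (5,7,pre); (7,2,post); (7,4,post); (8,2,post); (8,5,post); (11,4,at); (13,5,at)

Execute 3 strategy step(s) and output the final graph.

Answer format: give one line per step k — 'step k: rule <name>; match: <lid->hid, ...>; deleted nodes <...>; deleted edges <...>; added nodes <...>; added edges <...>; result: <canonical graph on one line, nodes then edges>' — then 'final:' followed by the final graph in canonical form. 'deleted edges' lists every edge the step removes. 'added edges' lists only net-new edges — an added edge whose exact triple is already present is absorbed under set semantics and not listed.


step 1: rule r1; match: 0->7, 1->5, 2->2, 3->4, 4->13; deleted nodes 13; deleted edges (13,5,at); added nodes 14, 15; added edges (14,2,at); (15,4,at); result: nodes: 2:pl, 4:pl, 5:pl, 7:x1, 8:x2, 9:x3, 11:m, 14:m, 15:m edges: (2,9,pre); (4,8,pre); (4,9,pre); (5,7,pre); (7,2,post); (7,4,post); (8,2,post); (8,5,post); (11,4,at); (14,2,at); (15,4,at)
step 2: rule r2; match: 0->8, 1->4, 2->2, 3->5, 4->11; deleted nodes 11; deleted edges (11,4,at); added nodes 16, 17; added edges (16,2,at); (17,5,at); result: nodes: 2:pl, 4:pl, 5:pl, 7:x1, 8:x2, 9:x3, 14:m, 15:m, 16:m, 17:m edges: (2,9,pre); (4,8,pre); (4,9,pre); (5,7,pre); (7,2,post); (7,4,post); (8,2,post); (8,5,post); (14,2,at); (15,4,at); (16,2,at); (17,5,at)
step 3: rule r1; match: 0->7, 1->5, 2->2, 3->4, 4->17; deleted nodes 17; deleted edges (17,5,at); added nodes 18, 19; added edges (18,2,at); (19,4,at); result: nodes: 2:pl, 4:pl, 5:pl, 7:x1, 8:x2, 9:x3, 14:m, 15:m, 16:m, 18:m, 19:m edges: (2,9,pre); (4,8,pre); (4,9,pre); (5,7,pre); (7,2,post); (7,4,post); (8,2,post); (8,5,post); (14,2,at); (15,4,at); (16,2,at); (18,2,at); (19,4,at)
final:
nodes: 2:pl, 4:pl, 5:pl, 7:x1, 8:x2, 9:x3, 14:m, 15:m, 16:m, 18:m, 19:m
edges: (2,9,pre); (4,8,pre); (4,9,pre); (5,7,pre); (7,2,post); (7,4,post); (8,2,post); (8,5,post); (14,2,at); (15,4,at); (16,2,at); (18,2,at); (19,4,at)


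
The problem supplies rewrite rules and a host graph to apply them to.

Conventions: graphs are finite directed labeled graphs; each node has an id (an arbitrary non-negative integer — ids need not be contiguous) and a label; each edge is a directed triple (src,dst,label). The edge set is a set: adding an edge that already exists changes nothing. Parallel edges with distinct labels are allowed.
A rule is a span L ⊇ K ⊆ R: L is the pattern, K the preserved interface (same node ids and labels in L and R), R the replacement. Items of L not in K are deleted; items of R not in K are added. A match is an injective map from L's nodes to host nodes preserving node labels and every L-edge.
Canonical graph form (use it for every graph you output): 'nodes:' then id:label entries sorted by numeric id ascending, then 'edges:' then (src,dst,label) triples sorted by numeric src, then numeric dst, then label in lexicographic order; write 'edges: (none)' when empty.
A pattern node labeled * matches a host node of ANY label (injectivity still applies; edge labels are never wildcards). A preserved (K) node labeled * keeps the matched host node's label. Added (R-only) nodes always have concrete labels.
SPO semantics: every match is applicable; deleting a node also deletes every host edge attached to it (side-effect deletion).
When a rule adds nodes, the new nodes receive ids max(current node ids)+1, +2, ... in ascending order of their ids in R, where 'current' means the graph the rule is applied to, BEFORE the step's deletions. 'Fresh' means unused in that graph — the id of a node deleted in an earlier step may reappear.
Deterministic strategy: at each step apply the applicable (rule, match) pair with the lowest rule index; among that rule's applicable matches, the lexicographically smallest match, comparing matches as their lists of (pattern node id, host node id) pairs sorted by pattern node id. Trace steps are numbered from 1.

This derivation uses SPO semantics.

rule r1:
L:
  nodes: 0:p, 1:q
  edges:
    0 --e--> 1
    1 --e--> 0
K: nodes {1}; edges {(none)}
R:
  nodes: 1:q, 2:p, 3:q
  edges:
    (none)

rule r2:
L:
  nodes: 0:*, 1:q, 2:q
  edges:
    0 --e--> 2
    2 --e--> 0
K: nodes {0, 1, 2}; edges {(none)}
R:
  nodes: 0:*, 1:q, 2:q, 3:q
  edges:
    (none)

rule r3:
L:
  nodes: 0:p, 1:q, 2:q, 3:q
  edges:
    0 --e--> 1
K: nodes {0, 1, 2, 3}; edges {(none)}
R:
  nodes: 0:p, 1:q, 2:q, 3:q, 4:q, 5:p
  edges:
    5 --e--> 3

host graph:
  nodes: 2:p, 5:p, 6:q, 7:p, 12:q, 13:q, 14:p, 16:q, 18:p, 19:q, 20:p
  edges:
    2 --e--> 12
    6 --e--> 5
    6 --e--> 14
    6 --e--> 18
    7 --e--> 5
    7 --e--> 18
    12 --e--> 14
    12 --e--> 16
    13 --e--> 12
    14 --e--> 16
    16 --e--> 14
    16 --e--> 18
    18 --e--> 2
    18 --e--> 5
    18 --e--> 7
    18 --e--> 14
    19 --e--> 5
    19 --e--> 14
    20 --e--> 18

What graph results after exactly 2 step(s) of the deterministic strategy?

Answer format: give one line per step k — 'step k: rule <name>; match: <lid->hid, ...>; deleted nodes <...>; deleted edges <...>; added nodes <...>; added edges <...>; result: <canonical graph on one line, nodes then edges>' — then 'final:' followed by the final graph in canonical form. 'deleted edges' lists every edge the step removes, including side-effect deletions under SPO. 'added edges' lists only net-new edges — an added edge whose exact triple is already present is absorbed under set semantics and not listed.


step 1: rule r1; match: 0->14, 1->16; deleted nodes 14; deleted edges (6,14,e); (12,14,e); (14,16,e); (16,14,e); (18,14,e); (19,14,e); added nodes 21, 22; added edges (none); result: nodes: 2:p, 5:p, 6:q, 7:p, 12:q, 13:q, 16:q, 18:p, 19:q, 20:p, 21:p, 22:q edges: (2,12,e); (6,5,e); (6,18,e); (7,5,e); (7,18,e); (12,16,e); (13,12,e); (16,18,e); (18,2,e); (18,5,e); (18,7,e); (19,5,e); (20,18,e)
step 2: rule r3; match: 0->2, 1->12, 2->6, 3->13; deleted nodes (none); deleted edges (2,12,e); added nodes 23, 24; added edges (24,13,e); result: nodes: 2:p, 5:p, 6:q, 7:p, 12:q, 13:q, 16:q, 18:p, 19:q, 20:p, 21:p, 22:q, 23:q, 24:p edges: (6,5,e); (6,18,e); (7,5,e); (7,18,e); (12,16,e); (13,12,e); (16,18,e); (18,2,e); (18,5,e); (18,7,e); (19,5,e); (20,18,e); (24,13,e)
final:
nodes: 2:p, 5:p, 6:q, 7:p, 12:q, 13:q, 16:q, 18:p, 19:q, 20:p, 21:p, 22:q, 23:q, 24:p
edges: (6,5,e); (6,18,e); (7,5,e); (7,18,e); (12,16,e); (13,12,e); (16,18,e); (18,2,e); (18,5,e); (18,7,e); (19,5,e); (20,18,e); (24,13,e)


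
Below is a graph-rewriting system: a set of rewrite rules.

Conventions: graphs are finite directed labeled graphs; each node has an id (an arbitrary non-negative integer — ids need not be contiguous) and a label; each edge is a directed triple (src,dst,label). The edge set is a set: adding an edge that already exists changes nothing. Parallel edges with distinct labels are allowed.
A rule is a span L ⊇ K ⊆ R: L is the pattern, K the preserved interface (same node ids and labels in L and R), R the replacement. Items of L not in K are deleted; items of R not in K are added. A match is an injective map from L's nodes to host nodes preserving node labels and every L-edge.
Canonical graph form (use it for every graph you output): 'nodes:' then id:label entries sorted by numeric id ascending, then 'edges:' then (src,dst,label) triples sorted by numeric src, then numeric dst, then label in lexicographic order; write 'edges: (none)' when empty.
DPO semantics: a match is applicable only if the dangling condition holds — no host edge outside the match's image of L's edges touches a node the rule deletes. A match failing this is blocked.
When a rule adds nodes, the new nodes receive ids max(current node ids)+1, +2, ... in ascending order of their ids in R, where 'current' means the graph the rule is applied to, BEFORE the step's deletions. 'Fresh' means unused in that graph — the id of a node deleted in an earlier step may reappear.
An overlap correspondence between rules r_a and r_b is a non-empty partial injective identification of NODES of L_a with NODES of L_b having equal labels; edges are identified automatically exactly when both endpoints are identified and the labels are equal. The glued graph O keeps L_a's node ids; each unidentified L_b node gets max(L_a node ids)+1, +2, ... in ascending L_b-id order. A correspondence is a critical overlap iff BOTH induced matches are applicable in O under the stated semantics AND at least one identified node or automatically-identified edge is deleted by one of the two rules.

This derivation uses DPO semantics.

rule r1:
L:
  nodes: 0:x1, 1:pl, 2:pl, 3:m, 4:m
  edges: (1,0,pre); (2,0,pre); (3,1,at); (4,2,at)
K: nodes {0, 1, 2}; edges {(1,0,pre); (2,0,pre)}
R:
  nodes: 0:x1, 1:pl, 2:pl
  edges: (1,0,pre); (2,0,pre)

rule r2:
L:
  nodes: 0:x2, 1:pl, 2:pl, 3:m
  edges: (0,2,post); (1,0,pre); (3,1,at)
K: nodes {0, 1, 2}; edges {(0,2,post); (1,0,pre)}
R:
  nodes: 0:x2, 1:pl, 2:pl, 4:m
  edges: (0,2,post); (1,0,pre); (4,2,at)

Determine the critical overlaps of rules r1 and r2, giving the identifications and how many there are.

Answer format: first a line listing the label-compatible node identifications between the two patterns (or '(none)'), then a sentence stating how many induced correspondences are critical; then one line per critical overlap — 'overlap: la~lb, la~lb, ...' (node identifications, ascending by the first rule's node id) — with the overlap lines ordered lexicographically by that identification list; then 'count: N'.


label-compatible node identifications between L(r1) and L(r2): 1~1, 1~2, 2~1, 2~2, 3~3, 4~3
4 of the induced correspondences are critical overlaps of r1 and r2.
overlap: 1~1, 2~2, 3~3
overlap: 1~1, 3~3
overlap: 1~2, 2~1, 4~3
overlap: 2~1, 4~3
count: 4


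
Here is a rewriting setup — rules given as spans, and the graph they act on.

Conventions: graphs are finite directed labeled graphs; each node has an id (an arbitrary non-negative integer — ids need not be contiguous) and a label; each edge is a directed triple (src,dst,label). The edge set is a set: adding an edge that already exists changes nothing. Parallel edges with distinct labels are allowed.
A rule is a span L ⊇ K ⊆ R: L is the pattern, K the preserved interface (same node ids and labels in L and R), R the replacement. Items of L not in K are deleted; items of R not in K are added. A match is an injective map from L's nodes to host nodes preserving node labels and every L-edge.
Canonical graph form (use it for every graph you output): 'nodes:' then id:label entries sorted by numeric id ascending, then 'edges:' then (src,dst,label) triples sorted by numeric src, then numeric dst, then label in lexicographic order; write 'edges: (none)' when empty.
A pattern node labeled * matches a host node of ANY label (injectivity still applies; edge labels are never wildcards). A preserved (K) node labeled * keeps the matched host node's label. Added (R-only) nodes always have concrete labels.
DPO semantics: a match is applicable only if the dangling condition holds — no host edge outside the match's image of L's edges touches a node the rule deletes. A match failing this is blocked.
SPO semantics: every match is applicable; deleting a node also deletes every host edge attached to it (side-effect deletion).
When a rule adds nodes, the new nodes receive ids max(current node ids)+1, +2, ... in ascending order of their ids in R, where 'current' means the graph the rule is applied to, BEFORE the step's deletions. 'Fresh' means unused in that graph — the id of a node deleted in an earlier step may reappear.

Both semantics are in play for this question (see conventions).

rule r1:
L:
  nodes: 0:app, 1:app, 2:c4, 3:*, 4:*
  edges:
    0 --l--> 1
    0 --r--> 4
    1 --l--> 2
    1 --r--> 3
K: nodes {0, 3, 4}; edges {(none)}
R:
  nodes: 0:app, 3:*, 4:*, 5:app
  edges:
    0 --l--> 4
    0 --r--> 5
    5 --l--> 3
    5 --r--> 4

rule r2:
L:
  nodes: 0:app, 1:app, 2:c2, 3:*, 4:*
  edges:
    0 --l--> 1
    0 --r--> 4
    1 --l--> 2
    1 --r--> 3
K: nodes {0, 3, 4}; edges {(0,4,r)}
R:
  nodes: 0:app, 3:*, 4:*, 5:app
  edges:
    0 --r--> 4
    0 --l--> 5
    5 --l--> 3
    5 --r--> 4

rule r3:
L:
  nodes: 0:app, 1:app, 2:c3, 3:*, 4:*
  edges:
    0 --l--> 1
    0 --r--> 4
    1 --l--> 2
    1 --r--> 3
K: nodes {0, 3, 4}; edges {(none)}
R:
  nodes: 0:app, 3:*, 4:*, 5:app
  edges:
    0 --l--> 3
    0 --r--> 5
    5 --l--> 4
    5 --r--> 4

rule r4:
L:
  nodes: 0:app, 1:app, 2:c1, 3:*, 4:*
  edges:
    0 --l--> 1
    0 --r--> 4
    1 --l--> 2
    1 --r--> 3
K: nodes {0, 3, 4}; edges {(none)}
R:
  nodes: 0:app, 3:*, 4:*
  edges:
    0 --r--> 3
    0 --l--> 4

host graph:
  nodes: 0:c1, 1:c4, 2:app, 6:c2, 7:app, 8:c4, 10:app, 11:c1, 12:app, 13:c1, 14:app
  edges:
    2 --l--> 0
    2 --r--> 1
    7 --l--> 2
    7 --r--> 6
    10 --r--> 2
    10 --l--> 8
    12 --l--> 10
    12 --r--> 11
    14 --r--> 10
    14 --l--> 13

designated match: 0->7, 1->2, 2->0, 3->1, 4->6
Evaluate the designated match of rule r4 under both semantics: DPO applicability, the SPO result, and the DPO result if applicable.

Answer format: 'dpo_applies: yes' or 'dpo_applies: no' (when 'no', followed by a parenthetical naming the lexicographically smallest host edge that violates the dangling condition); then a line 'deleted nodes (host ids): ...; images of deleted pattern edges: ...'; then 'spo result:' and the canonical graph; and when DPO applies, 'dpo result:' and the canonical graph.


dpo_applies: no
(the rule deletes node 2, which keeps host edge (10,2,r) outside the match image — the dangling condition fails, DPO blocks; SPO proceeds and side-deletes such edges)
deleted nodes (host ids): 0, 2; images of deleted pattern edges: (2,0,l); (2,1,r); (7,2,l); (7,6,r)
spo result:
nodes: 1:c4, 6:c2, 7:app, 8:c4, 10:app, 11:c1, 12:app, 13:c1, 14:app
edges: (7,1,r); (7,6,l); (10,8,l); (12,10,l); (12,11,r); (14,10,r); (14,13,l)


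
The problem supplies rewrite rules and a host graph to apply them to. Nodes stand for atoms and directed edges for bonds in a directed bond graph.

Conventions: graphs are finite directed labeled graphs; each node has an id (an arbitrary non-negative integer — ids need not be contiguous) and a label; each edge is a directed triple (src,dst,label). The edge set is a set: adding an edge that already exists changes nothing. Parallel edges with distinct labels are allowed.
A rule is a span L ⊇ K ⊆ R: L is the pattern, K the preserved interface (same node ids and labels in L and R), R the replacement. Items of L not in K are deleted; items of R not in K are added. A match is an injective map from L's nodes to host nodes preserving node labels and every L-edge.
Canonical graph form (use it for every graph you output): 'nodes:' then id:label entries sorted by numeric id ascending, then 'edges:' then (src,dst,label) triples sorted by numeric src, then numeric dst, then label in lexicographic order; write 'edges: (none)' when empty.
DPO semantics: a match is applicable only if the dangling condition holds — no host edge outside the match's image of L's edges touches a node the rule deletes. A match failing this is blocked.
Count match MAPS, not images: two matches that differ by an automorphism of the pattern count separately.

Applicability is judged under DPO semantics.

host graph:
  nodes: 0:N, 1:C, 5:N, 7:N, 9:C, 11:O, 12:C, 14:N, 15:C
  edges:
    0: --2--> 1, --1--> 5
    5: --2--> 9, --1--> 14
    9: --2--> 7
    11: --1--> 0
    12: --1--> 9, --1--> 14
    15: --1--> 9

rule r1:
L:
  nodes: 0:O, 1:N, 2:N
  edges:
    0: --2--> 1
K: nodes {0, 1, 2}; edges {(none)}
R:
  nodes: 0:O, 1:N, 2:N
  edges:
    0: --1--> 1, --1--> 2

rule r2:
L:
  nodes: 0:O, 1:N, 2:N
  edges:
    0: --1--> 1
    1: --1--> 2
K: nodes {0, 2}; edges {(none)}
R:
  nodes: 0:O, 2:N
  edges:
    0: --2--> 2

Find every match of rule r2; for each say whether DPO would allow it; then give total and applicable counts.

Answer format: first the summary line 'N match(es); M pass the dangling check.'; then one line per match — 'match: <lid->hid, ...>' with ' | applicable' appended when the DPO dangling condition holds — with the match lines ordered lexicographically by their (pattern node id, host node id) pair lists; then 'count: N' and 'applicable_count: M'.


1 match(es); 0 pass the dangling check.
match: 0->11, 1->0, 2->5
count: 1
applicable_count: 0


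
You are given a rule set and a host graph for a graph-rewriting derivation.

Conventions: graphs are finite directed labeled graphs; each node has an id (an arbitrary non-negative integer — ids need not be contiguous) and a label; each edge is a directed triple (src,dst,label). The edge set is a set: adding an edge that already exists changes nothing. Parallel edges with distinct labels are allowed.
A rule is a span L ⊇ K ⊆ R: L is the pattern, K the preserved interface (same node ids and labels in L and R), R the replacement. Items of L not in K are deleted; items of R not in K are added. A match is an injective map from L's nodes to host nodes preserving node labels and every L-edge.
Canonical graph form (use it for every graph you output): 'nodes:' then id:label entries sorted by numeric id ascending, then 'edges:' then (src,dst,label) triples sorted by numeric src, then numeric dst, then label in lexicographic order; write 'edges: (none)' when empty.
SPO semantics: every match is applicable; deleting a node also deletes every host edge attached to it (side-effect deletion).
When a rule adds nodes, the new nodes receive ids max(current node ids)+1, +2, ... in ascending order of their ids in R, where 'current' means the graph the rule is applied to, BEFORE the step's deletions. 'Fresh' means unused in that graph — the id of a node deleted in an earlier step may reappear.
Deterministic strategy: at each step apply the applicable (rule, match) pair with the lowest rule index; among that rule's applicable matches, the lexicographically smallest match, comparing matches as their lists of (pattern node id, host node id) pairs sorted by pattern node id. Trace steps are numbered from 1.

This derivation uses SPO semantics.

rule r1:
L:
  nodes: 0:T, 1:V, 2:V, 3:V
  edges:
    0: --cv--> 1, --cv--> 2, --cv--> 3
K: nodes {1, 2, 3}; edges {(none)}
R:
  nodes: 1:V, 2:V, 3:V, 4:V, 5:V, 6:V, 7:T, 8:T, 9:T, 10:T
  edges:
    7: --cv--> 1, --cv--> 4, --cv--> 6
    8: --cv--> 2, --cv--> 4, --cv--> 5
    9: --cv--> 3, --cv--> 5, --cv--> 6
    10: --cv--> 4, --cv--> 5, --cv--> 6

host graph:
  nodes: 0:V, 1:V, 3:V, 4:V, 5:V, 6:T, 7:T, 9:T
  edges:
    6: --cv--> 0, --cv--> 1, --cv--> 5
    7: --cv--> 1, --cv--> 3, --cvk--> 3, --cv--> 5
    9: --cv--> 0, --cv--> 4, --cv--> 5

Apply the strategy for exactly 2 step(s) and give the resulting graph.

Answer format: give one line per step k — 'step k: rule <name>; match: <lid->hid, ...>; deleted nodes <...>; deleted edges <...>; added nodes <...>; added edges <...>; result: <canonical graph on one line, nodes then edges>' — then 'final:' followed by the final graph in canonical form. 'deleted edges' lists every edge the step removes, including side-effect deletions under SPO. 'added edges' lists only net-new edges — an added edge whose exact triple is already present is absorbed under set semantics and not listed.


step 1: rule r1; match: 0->6, 1->0, 2->1, 3->5; deleted nodes 6; deleted edges (6,0,cv); (6,1,cv); (6,5,cv); added nodes 10, 11, 12, 13, 14, 15, 16; added edges (13,0,cv); (13,10,cv); (13,12,cv); (14,1,cv); (14,10,cv); (14,11,cv); (15,5,cv); (15,11,cv); (15,12,cv); (16,10,cv); (16,11,cv); (16,12,cv); result: nodes: 0:V, 1:V, 3:V, 4:V, 5:V, 7:T, 9:T, 10:V, 11:V, 12:V, 13:T, 14:T, 15:T, 16:T edges: (7,1,cv); (7,3,cv); (7,3,cvk); (7,5,cv); (9,0,cv); (9,4,cv); (9,5,cv); (13,0,cv); (13,10,cv); (13,12,cv); (14,1,cv); (14,10,cv); (14,11,cv); (15,5,cv); (15,11,cv); (15,12,cv); (16,10,cv); (16,11,cv); (16,12,cv)
step 2: rule r1; match: 0->7, 1->1, 2->3, 3->5; deleted nodes 7; deleted edges (7,1,cv); (7,3,cv); (7,3,cvk); (7,5,cv); added nodes 17, 18, 19, 20, 21, 22, 23; added edges (20,1,cv); (20,17,cv); (20,19,cv); (21,3,cv); (21,17,cv); (21,18,cv); (22,5,cv); (22,18,cv); (22,19,cv); (23,17,cv); (23,18,cv); (23,19,cv); result: nodes: 0:V, 1:V, 3:V, 4:V, 5:V, 9:T, 10:V, 11:V, 12:V, 13:T, 14:T, 15:T, 16:T, 17:V, 18:V, 19:V, 20:T, 21:T, 22:T, 23:T edges: (9,0,cv); (9,4,cv); (9,5,cv); (13,0,cv); (13,10,cv); (13,12,cv); (14,1,cv); (14,10,cv); (14,11,cv); (15,5,cv); (15,11,cv); (15,12,cv); (16,10,cv); (16,11,cv); (16,12,cv); (20,1,cv); (20,17,cv); (20,19,cv); (21,3,cv); (21,17,cv); (21,18,cv); (22,5,cv); (22,18,cv); (22,19,cv); (23,17,cv); (23,18,cv); (23,19,cv)
final:
nodes: 0:V, 1:V, 3:V, 4:V, 5:V, 9:T, 10:V, 11:V, 12:V, 13:T, 14:T, 15:T, 16:T, 17:V, 18:V, 19:V, 20:T, 21:T, 22:T, 23:T
edges: (9,0,cv); (9,4,cv); (9,5,cv); (13,0,cv); (13,10,cv); (13,12,cv); (14,1,cv); (14,10,cv); (14,11,cv); (15,5,cv); (15,11,cv); (15,12,cv); (16,10,cv); (16,11,cv); (16,12,cv); (20,1,cv); (20,17,cv); (20,19,cv); (21,3,cv); (21,17,cv); (21,18,cv); (22,5,cv); (22,18,cv); (22,19,cv); (23,17,cv); (23,18,cv); (23,19,cv)


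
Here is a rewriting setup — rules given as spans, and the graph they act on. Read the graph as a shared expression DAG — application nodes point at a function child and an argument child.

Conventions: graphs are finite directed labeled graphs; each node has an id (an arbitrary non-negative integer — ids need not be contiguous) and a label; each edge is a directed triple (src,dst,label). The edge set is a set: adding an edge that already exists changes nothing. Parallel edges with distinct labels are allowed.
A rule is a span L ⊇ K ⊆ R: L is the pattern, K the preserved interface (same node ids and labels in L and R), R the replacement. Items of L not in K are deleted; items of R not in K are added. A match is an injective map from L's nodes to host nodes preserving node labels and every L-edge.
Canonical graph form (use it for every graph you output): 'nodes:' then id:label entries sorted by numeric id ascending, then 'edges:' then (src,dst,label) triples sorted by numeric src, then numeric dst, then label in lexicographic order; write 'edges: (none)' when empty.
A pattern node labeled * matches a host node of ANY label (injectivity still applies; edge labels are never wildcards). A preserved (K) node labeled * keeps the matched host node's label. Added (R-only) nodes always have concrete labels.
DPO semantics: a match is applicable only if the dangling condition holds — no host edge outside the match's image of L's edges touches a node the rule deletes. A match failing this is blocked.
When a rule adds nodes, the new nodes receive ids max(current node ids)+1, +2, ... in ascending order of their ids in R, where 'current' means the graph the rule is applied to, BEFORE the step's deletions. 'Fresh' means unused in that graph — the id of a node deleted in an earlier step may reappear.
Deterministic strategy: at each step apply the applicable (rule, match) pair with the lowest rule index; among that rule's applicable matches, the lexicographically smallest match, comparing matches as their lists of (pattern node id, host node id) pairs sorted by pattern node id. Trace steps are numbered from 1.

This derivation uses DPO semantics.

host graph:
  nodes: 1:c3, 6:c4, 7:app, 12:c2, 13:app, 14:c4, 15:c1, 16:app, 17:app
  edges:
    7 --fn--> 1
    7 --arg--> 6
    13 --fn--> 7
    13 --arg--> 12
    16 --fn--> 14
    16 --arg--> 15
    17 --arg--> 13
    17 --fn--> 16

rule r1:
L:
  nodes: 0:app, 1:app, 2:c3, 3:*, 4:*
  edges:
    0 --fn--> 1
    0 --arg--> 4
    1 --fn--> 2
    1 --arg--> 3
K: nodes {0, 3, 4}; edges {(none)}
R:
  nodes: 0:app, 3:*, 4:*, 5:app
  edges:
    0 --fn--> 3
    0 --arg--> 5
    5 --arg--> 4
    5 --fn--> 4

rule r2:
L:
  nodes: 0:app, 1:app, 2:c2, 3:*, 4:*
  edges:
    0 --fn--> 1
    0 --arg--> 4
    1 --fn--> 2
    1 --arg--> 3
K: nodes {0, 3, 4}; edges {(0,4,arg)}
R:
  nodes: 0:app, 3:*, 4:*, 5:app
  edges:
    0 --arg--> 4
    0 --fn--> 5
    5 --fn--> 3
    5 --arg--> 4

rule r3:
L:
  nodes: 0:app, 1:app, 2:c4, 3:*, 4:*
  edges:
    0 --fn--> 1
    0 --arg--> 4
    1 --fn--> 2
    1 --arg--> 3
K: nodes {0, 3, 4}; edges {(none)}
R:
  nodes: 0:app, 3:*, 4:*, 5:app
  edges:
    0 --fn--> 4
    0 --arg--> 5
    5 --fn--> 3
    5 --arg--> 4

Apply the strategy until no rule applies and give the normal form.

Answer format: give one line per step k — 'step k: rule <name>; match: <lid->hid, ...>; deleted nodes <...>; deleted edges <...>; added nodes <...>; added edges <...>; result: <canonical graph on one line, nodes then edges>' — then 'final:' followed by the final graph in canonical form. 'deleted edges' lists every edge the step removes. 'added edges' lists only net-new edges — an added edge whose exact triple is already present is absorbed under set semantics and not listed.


step 1: rule r1; match: 0->13, 1->7, 2->1, 3->6, 4->12; deleted nodes 1, 7; deleted edges (7,1,fn); (7,6,arg); (13,7,fn); (13,12,arg); added nodes 18; added edges (13,6,fn); (13,18,arg); (18,12,arg); (18,12,fn); result: nodes: 6:c4, 12:c2, 13:app, 14:c4, 15:c1, 16:app, 17:app, 18:app edges: (13,6,fn); (13,18,arg); (16,14,fn); (16,15,arg); (17,13,arg); (17,16,fn); (18,12,arg); (18,12,fn)
step 2: rule r3; match: 0->17, 1->16, 2->14, 3->15, 4->13; deleted nodes 14, 16; deleted edges (16,14,fn); (16,15,arg); (17,13,arg); (17,16,fn); added nodes 19; added edges (17,13,fn); (17,19,arg); (19,13,arg); (19,15,fn); result: nodes: 6:c4, 12:c2, 13:app, 15:c1, 17:app, 18:app, 19:app edges: (13,6,fn); (13,18,arg); (17,13,fn); (17,19,arg); (18,12,arg); (18,12,fn); (19,13,arg); (19,15,fn)
final:
nodes: 6:c4, 12:c2, 13:app, 15:c1, 17:app, 18:app, 19:app
edges: (13,6,fn); (13,18,arg); (17,13,fn); (17,19,arg); (18,12,arg); (18,12,fn); (19,13,arg); (19,15,fn)


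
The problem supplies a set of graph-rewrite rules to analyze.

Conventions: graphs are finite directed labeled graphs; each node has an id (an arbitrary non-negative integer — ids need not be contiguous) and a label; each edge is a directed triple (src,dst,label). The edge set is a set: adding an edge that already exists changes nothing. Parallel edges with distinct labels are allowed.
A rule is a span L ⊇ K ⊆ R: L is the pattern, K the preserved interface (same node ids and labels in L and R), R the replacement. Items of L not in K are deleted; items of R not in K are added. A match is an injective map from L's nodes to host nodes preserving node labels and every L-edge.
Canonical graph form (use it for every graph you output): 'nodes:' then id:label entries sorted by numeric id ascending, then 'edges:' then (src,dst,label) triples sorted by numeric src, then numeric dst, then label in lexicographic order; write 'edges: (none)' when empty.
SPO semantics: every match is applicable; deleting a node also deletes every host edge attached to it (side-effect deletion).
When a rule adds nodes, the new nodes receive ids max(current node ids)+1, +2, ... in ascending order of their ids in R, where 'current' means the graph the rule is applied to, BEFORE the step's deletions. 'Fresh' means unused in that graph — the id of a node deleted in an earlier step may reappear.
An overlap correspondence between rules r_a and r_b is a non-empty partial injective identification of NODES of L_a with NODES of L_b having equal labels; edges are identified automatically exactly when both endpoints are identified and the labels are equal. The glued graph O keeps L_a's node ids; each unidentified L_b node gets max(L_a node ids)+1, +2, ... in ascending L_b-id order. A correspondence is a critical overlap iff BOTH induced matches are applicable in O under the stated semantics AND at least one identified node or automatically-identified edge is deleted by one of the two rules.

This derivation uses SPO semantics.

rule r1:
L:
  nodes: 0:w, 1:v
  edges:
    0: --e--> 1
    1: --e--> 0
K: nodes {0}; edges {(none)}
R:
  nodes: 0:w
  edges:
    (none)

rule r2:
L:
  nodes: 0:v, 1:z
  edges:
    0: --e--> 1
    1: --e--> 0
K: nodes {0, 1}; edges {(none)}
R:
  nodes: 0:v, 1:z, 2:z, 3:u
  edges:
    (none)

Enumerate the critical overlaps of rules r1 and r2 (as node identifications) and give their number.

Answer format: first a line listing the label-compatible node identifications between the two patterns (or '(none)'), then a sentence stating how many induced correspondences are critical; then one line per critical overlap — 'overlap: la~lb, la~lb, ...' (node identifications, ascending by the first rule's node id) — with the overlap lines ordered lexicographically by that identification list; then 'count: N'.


label-compatible node identifications between L(r1) and L(r2): 1~0
1 of the induced correspondences is a critical overlap of r1 and r2.
overlap: 1~0
count: 1
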